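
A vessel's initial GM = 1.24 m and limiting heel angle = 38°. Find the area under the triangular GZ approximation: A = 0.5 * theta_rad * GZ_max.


Formula: GZ_max = GM * sin(theta); Area = 0.5 * theta_rad * GZ_max
Step 1 — GZ_max = 1.24 * sin(38°) = 1.24 * 0.615661 = 0.76342 m
Step 2 — theta_rad = 38 * pi/180 = 0.663225 rad
Step 3 — Area = 0.5 * 0.663225 * 0.76342 ≈ 0.25316 m·rad (5 s.f.)

0.25316 m·rad


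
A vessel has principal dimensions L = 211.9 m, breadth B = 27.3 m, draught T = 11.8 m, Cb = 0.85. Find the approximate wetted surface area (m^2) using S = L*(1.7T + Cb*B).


Formula: S = 1.7*L*T + V/T with V = Cb*L*B*T, i.e. S = L * (1.7*T + Cb*B)
Step 1 — 1.7*T = 1.7 * 11.8 = 20.06 m
Step 2 — Cb*B = 0.85 * 27.3 = 23.205 m
Step 3 — 1.7*T + Cb*B = 20.06 + 23.205 = 43.265 m
Step 4 — S = 211.9 * 43.265 ≈ 9167.9 m^2 (5 s.f.)

9167.9 m^2


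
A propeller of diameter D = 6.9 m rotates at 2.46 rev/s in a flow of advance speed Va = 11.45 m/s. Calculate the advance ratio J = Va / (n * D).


Formula: J = Va / (n * D)
Step 1 — n * D = 2.46 * 6.9 = 16.974
Step 2 — J = 11.45 / 16.974 ≈ 0.67456 (5 s.f.)

0.67456


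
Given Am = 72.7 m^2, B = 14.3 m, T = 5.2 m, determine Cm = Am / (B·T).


Formula: Cm = Am / (B * T)
Step 1 — B * T = 14.3 * 5.2 = 74.36 m^2
Step 2 — Cm = 72.7 / 74.36 ≈ 0.97768 (5 s.f.)

0.97768


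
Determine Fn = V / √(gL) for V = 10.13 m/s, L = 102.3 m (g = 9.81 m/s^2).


Formula: Fn = V / sqrt(g * L)
Step 1 — g * L = 9.81 * 102.3 = 1003.563
Step 2 — sqrt(g * L) = sqrt(1003.563) = 31.679062
Step 3 — Fn = 10.13 / 31.679062 ≈ 0.31977 (5 s.f.)

0.31977


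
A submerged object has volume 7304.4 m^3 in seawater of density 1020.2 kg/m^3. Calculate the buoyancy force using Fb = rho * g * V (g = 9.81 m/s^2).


Formula: Fb = rho * g * V
Substituting: Fb = 1020.2 * 9.81 * 7304.4
Intermediate: 1020.2 * 9.81 = 10008.162
Result: Fb = 10008.162 * 7304.4 ≈ 73104000 N (5 s.f.)

73104000 N


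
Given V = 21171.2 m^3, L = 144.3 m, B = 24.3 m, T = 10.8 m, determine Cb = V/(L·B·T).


Formula: Cb = V / (L * B * T)
Step 1 — L * B * T = 144.3 * 24.3 * 10.8 = 37870.092 m^3
Step 2 — Cb = 21171.2 / 37870.092 ≈ 0.55905 (5 s.f.)

0.55905


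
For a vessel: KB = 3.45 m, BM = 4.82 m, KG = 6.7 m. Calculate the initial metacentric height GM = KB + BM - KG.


Formula: GM = KB + BM - KG
Step 1 — KM = KB + BM = 3.45 + 4.82 = 8.27 m
Step 2 — GM = KM - KG = 8.27 - 6.7 = 1.57 m

1.57 m


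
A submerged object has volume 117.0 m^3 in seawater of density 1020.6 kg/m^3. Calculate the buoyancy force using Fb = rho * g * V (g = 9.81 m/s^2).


Formula: Fb = rho * g * V
Substituting: Fb = 1020.6 * 9.81 * 117.0
Intermediate: 1020.6 * 9.81 = 10012.086
Result: Fb = 10012.086 * 117.0 ≈ 1171400 N (5 s.f.)

1171400 N


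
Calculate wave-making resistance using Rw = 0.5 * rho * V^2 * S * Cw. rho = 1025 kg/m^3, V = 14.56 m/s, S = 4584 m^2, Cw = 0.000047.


Formula: Rw = 0.5 * rho * V^2 * S * Cw
Step 1 — V^2 = 14.56^2 = 211.9936
Step 2 — 0.5 * rho * V^2 = 0.5 * 1025 * 211.9936 = 108646.72
Step 3 — Rw = 108646.72 * 4584 * 0.000047 ≈ 23408 N (5 s.f.)

23408 N


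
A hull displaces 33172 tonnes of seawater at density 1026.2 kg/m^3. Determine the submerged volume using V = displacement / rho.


Formula: V = mass / rho
Step 1 — convert tonnes to kg: 33172 t * 1000 = 33172000 kg
Step 2 — V = 33172000 / 1026.2 ≈ 32325 m^3 (5 s.f.)

32325 m^3


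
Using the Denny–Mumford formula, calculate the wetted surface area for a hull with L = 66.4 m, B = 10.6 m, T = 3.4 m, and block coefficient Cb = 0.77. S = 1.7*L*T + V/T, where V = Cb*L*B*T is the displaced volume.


Formula: S = 1.7*L*T + V/T with V = Cb*L*B*T, i.e. S = L * (1.7*T + Cb*B)
Step 1 — 1.7*T = 1.7 * 3.4 = 5.78 m
Step 2 — Cb*B = 0.77 * 10.6 = 8.162 m
Step 3 — 1.7*T + Cb*B = 5.78 + 8.162 = 13.942 m
Step 4 — S = 66.4 * 13.942 ≈ 925.75 m^2 (5 s.f.)

925.75 m^2


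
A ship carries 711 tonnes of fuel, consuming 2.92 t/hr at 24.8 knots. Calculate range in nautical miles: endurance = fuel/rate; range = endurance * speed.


Formula: endurance = fuel / rate; range = endurance * speed
Step 1 — endurance = 711 / 2.92 = 243.4932 hours
Step 2 — range = 243.4932 * 24.8 ≈ 6038.6 nautical miles (5 s.f.)

6038.6 NM


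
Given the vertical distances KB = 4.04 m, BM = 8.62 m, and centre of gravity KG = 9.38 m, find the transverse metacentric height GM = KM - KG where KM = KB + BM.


Formula: GM = KB + BM - KG
Step 1 — KM = KB + BM = 4.04 + 8.62 = 12.66 m
Step 2 — GM = KM - KG = 12.66 - 9.38 = 3.28 m

3.28 m


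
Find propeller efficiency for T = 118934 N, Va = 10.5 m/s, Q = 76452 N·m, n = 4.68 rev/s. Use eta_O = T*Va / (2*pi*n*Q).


Formula: eta = T * Va / (2 * pi * n * Q)
Step 1 — numerator = T * Va = 118934 * 10.5 = 1248807.0
Step 2 — 2 * pi * n = 2 * pi * 4.68 = 29.405307
Step 3 — denominator = 29.405307 * 76452 = 2248094.53
Step 4 — eta = 1248807.0 / 2248094.53 ≈ 0.55550 (5 s.f.)

0.55550


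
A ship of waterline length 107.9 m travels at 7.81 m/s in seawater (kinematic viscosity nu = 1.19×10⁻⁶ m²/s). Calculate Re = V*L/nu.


Formula: Re = V * L / nu
Step 1 — V * L = 7.81 * 107.9 = 842.699 m^2/s
Step 2 — Re = 842.699 / 1.19e-6 = 7.08e+08

7.08e+08


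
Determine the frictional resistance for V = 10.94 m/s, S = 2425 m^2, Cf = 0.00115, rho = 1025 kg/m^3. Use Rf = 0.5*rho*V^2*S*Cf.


Formula: Rf = 0.5 * rho * V^2 * S * Cf
Step 1 — V^2 = 10.94^2 = 119.6836
Step 2 — 0.5 * rho * V^2 = 0.5 * 1025 * 119.6836 = 61337.845
Step 3 — Rf = 61337.845 * 2425 * 0.00115 ≈ 171060 N (5 s.f.)

171060 N


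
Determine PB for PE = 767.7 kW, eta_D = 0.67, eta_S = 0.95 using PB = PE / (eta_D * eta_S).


Formula: PB = PE / (eta_D * eta_S)
Step 1 — combined efficiency = eta_D * eta_S = 0.67 * 0.95 = 0.6365
Step 2 — PB = 767.7 / 0.6365 ≈ 1206.1 kW (5 s.f.)

1206.1 kW


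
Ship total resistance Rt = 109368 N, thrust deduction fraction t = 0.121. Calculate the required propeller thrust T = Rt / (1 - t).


Formula: T = Rt / (1 - t)
Step 1 — (1 - t) = 1 - 0.121 = 0.879
Step 2 — T = 109368 / 0.879 ≈ 124420 N (5 s.f.)

124420 N


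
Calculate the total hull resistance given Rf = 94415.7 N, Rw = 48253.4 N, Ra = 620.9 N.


Formula: Rt = Rf + Rw + Ra
Substituting: Rt = 94415.7 + 48253.4 + 620.9
Result: Rt = 143290.0 N

143290.0 N


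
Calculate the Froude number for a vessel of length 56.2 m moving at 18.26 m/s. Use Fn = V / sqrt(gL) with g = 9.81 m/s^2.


Formula: Fn = V / sqrt(g * L)
Step 1 — g * L = 9.81 * 56.2 = 551.322
Step 2 — sqrt(g * L) = sqrt(551.322) = 23.480247
Step 3 — Fn = 18.26 / 23.480247 ≈ 0.77767 (5 s.f.)

0.77767


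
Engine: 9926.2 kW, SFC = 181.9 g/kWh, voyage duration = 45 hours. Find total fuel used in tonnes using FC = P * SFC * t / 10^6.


Formula: FC (tonnes) = P * SFC * t / 1,000,000
Step 1 — P * SFC * t = 9926.2 * 181.9 * 45 = 81250910.1 g
Step 2 — FC (tonnes) = 81250910.1 / 1,000,000 ≈ 81.251 tonnes (5 s.f.)

81.251 tonnes


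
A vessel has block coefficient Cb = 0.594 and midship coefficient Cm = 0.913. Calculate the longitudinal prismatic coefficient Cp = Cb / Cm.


Formula: Cp = Cb / Cm
Substituting: Cp = 0.594 / 0.913
Result: Cp ≈ 0.65060 (5 s.f.)

0.65060


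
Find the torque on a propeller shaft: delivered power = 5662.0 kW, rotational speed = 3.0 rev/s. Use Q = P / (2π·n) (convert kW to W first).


Formula: Q = P_W / (2 * pi * n)
Step 1 — P_W = 5662.0 kW * 1000 = 5662000.0 W
Step 2 — 2 * pi * n = 2 * pi * 3.0 = 18.849556
Step 3 — Q = 5662000.0 / 18.849556 ≈ 300380 N·m (5 s.f.)

300380 N·m


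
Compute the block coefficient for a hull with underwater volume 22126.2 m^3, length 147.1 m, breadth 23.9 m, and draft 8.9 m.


Formula: Cb = V / (L * B * T)
Step 1 — L * B * T = 147.1 * 23.9 * 8.9 = 31289.641 m^3
Step 2 — Cb = 22126.2 / 31289.641 ≈ 0.70714 (5 s.f.)

0.70714


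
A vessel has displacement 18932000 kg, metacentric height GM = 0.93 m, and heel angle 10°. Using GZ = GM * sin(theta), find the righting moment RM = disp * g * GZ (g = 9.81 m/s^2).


Formula: GZ = GM * sin(theta); RM = disp * g * GZ
Step 1 — GZ = 0.93 * sin(10°) = 0.93 * 0.173648 = 0.161493 m
Step 2 — RM = 18932000 * 9.81 * 0.161493 ≈ 29993000 N·m (5 s.f.)

29993000 N·m


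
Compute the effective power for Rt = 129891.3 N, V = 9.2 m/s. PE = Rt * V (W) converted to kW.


Formula: PE = Rt * V / 1000 (kW)
Step 1 — PE (W) = 129891.3 * 9.2 = 1194999.96 W
Step 2 — PE (kW) = 1194999.96 / 1000 ≈ 1195.0 kW (5 s.f.)

1195.0 kW


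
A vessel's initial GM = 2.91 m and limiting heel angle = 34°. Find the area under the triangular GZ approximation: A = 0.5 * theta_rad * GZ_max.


Formula: GZ_max = GM * sin(theta); Area = 0.5 * theta_rad * GZ_max
Step 1 — GZ_max = 2.91 * sin(34°) = 2.91 * 0.559193 = 1.627252 m
Step 2 — theta_rad = 34 * pi/180 = 0.593412 rad
Step 3 — Area = 0.5 * 0.593412 * 1.627252 ≈ 0.48282 m·rad (5 s.f.)

0.48282 m·rad


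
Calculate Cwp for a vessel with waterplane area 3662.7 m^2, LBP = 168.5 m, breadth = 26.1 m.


Formula: Cwp = Aw / (L * B)
Step 1 — L * B = 168.5 * 26.1 = 4397.85 m^2
Step 2 — Cwp = 3662.7 / 4397.85 ≈ 0.83284 (5 s.f.)

0.83284


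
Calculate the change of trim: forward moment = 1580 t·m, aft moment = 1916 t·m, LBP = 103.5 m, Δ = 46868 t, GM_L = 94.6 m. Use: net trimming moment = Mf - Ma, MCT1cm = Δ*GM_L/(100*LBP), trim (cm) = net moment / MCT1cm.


Formula: net trimming moment = Mf - Ma; MCT1cm = Δ*GM_L/(100*LBP); trim = net moment / MCT1cm
Step 1 — net trimming moment = 1580 - 1916 = -336 t·m
Step 2 — MCT1cm = 46868 * 94.6 / (100 * 103.5) = 428.378 t·m/cm
Step 3 — trim = -336 / 428.378 ≈ -0.78435 cm (5 s.f.)

-0.78435 cm


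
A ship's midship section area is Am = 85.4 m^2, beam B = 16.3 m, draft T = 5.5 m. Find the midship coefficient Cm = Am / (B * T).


Formula: Cm = Am / (B * T)
Step 1 — B * T = 16.3 * 5.5 = 89.65 m^2
Step 2 — Cm = 85.4 / 89.65 ≈ 0.95259 (5 s.f.)

0.95259


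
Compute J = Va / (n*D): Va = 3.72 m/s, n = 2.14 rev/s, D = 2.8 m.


Formula: J = Va / (n * D)
Step 1 — n * D = 2.14 * 2.8 = 5.992
Step 2 — J = 3.72 / 5.992 ≈ 0.62083 (5 s.f.)

0.62083


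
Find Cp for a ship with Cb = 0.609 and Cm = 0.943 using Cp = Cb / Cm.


Formula: Cp = Cb / Cm
Substituting: Cp = 0.609 / 0.943
Result: Cp ≈ 0.64581 (5 s.f.)

0.64581


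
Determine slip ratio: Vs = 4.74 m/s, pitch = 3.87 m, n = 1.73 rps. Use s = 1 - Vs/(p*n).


Formula: s = 1 - Vs / (p * n)
Step 1 — p * n = 3.87 * 1.73 = 6.6951
Step 2 — Vs / (p*n) = 4.74 / 6.6951 = 0.70798 (6 d.p.)
Step 3 — s = 1 - 0.70798 = 0.29202

0.29202


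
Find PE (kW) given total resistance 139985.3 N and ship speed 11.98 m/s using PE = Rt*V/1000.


Formula: PE = Rt * V / 1000 (kW)
Step 1 — PE (W) = 139985.3 * 11.98 = 1677023.894 W
Step 2 — PE (kW) = 1677023.894 / 1000 ≈ 1677.0 kW (5 s.f.)

1677.0 kW


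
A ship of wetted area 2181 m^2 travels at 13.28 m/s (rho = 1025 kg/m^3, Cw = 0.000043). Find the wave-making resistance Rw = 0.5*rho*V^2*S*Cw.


Formula: Rw = 0.5 * rho * V^2 * S * Cw
Step 1 — V^2 = 13.28^2 = 176.3584
Step 2 — 0.5 * rho * V^2 = 0.5 * 1025 * 176.3584 = 90383.68
Step 3 — Rw = 90383.68 * 2181 * 0.000043 ≈ 8476.5 N (5 s.f.)

8476.5 N


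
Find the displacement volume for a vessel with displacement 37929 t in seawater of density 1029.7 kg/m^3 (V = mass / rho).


Formula: V = mass / rho
Step 1 — convert tonnes to kg: 37929 t * 1000 = 37929000 kg
Step 2 — V = 37929000 / 1029.7 ≈ 36835 m^3 (5 s.f.)

36835 m^3


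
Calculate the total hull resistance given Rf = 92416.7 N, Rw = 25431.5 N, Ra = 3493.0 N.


Formula: Rt = Rf + Rw + Ra
Substituting: Rt = 92416.7 + 25431.5 + 3493.0
Result: Rt = 121341.2 N

121341.2 N


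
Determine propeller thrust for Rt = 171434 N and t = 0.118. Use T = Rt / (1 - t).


Formula: T = Rt / (1 - t)
Step 1 — (1 - t) = 1 - 0.118 = 0.882
Step 2 — T = 171434 / 0.882 ≈ 194370 N (5 s.f.)

194370 N


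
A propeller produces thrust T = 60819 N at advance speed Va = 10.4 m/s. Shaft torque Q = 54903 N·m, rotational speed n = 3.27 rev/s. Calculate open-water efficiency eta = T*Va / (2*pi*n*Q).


Formula: eta = T * Va / (2 * pi * n * Q)
Step 1 — numerator = T * Va = 60819 * 10.4 = 632517.6
Step 2 — 2 * pi * n = 2 * pi * 3.27 = 20.546016
Step 3 — denominator = 20.546016 * 54903 = 1128037.92
Step 4 — eta = 632517.6 / 1128037.92 ≈ 0.56072 (5 s.f.)

0.56072


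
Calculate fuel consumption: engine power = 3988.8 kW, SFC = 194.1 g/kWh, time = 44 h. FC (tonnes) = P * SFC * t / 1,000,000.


Formula: FC (tonnes) = P * SFC * t / 1,000,000
Step 1 — P * SFC * t = 3988.8 * 194.1 * 44 = 34065947.52 g
Step 2 — FC (tonnes) = 34065947.52 / 1,000,000 ≈ 34.066 tonnes (5 s.f.)

34.066 tonnes


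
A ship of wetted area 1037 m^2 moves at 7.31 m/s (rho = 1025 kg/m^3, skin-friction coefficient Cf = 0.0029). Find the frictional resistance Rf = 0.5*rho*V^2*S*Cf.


Formula: Rf = 0.5 * rho * V^2 * S * Cf
Step 1 — V^2 = 7.31^2 = 53.4361
Step 2 — 0.5 * rho * V^2 = 0.5 * 1025 * 53.4361 = 27386.00125
Step 3 — Rf = 27386.00125 * 1037 * 0.0029 ≈ 82358 N (5 s.f.)

82358 N


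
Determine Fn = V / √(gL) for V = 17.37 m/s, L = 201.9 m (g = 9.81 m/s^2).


Formula: Fn = V / sqrt(g * L)
Step 1 — g * L = 9.81 * 201.9 = 1980.639
Step 2 — sqrt(g * L) = sqrt(1980.639) = 44.504371
Step 3 — Fn = 17.37 / 44.504371 ≈ 0.39030 (5 s.f.)

0.39030


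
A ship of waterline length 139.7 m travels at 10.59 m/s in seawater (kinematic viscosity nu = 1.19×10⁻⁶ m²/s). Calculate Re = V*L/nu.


Formula: Re = V * L / nu
Step 1 — V * L = 10.59 * 139.7 = 1479.423 m^2/s
Step 2 — Re = 1479.423 / 1.19e-6 = 1.24e+09

1.24e+09


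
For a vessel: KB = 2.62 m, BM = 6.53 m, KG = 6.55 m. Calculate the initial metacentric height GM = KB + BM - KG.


Formula: GM = KB + BM - KG
Step 1 — KM = KB + BM = 2.62 + 6.53 = 9.15 m
Step 2 — GM = KM - KG = 9.15 - 6.55 = 2.6 m

2.6 m


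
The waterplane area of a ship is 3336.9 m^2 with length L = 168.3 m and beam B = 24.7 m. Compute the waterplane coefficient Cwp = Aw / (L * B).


Formula: Cwp = Aw / (L * B)
Step 1 — L * B = 168.3 * 24.7 = 4157.01 m^2
Step 2 — Cwp = 3336.9 / 4157.01 ≈ 0.80272 (5 s.f.)

0.80272


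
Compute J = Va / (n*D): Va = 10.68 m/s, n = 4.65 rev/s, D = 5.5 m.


Formula: J = Va / (n * D)
Step 1 — n * D = 4.65 * 5.5 = 25.575
Step 2 — J = 10.68 / 25.575 ≈ 0.41760 (5 s.f.)

0.41760


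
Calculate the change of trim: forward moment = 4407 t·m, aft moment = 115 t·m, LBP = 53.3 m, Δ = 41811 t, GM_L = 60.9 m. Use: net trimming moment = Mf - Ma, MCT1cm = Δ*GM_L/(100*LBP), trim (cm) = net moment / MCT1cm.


Formula: net trimming moment = Mf - Ma; MCT1cm = Δ*GM_L/(100*LBP); trim = net moment / MCT1cm
Step 1 — net trimming moment = 4407 - 115 = 4292 t·m
Step 2 — MCT1cm = 41811 * 60.9 / (100 * 53.3) = 477.7279 t·m/cm
Step 3 — trim = 4292 / 477.7279 ≈ 8.9842 cm (5 s.f.)

8.9842 cm


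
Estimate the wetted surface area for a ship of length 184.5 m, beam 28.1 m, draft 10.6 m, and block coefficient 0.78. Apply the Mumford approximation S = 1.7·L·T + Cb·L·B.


Formula: S = 1.7*L*T + V/T with V = Cb*L*B*T, i.e. S = L * (1.7*T + Cb*B)
Step 1 — 1.7*T = 1.7 * 10.6 = 18.02 m
Step 2 — Cb*B = 0.78 * 28.1 = 21.918 m
Step 3 — 1.7*T + Cb*B = 18.02 + 21.918 = 39.938 m
Step 4 — S = 184.5 * 39.938 ≈ 7368.6 m^2 (5 s.f.)

7368.6 m^2


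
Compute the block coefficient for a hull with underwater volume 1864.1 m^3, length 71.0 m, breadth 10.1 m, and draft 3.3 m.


Formula: Cb = V / (L * B * T)
Step 1 — L * B * T = 71.0 * 10.1 * 3.3 = 2366.43 m^3
Step 2 — Cb = 1864.1 / 2366.43 ≈ 0.78773 (5 s.f.)

0.78773


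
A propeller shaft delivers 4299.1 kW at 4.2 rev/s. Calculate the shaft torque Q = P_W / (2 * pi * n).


Formula: Q = P_W / (2 * pi * n)
Step 1 — P_W = 4299.1 kW * 1000 = 4299100.0 W
Step 2 — 2 * pi * n = 2 * pi * 4.2 = 26.389378
Step 3 — Q = 4299100.0 / 26.389378 ≈ 162910 N·m (5 s.f.)

162910 N·m


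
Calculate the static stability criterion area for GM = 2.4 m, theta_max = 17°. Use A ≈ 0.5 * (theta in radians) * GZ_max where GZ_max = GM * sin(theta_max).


Formula: GZ_max = GM * sin(theta); Area = 0.5 * theta_rad * GZ_max
Step 1 — GZ_max = 2.4 * sin(17°) = 2.4 * 0.292372 = 0.701693 m
Step 2 — theta_rad = 17 * pi/180 = 0.296706 rad
Step 3 — Area = 0.5 * 0.296706 * 0.701693 ≈ 0.10410 m·rad (5 s.f.)

0.10410 m·rad


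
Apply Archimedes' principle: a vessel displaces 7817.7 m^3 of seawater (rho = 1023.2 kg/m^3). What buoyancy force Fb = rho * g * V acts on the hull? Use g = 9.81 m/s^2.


Formula: Fb = rho * g * V
Substituting: Fb = 1023.2 * 9.81 * 7817.7
Intermediate: 1023.2 * 9.81 = 10037.592
Result: Fb = 10037.592 * 7817.7 ≈ 78471000 N (5 s.f.)

78471000 N


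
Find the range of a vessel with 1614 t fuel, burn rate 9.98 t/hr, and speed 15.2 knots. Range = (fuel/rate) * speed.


Formula: endurance = fuel / rate; range = endurance * speed
Step 1 — endurance = 1614 / 9.98 = 161.7234 hours
Step 2 — range = 161.7234 * 15.2 ≈ 2458.2 nautical miles (5 s.f.)

2458.2 NM


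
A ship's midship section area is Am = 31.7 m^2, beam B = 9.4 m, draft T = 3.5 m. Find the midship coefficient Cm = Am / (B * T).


Formula: Cm = Am / (B * T)
Step 1 — B * T = 9.4 * 3.5 = 32.9 m^2
Step 2 — Cm = 31.7 / 32.9 ≈ 0.96353 (5 s.f.)

0.96353


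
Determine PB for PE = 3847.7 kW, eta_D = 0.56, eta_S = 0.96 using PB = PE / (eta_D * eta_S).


Formula: PB = PE / (eta_D * eta_S)
Step 1 — combined efficiency = eta_D * eta_S = 0.56 * 0.96 = 0.5376
Step 2 — PB = 3847.7 / 0.5376 ≈ 7157.2 kW (5 s.f.)

7157.2 kW


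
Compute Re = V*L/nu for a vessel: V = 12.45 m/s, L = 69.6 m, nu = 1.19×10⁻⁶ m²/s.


Formula: Re = V * L / nu
Step 1 — V * L = 12.45 * 69.6 = 866.52 m^2/s
Step 2 — Re = 866.52 / 1.19e-6 = 7.28e+08

7.28e+08


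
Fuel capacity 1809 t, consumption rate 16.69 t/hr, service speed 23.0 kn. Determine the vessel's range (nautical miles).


Formula: endurance = fuel / rate; range = endurance * speed
Step 1 — endurance = 1809 / 16.69 = 108.3883 hours
Step 2 — range = 108.3883 * 23.0 ≈ 2492.9 nautical miles (5 s.f.)

2492.9 NM


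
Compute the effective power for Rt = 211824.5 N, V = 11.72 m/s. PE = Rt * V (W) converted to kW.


Formula: PE = Rt * V / 1000 (kW)
Step 1 — PE (W) = 211824.5 * 11.72 = 2482583.14 W
Step 2 — PE (kW) = 2482583.14 / 1000 ≈ 2482.6 kW (5 s.f.)

2482.6 kW


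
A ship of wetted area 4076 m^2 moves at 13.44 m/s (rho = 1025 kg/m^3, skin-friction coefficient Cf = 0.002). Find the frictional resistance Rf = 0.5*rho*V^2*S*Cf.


Formula: Rf = 0.5 * rho * V^2 * S * Cf
Step 1 — V^2 = 13.44^2 = 180.6336
Step 2 — 0.5 * rho * V^2 = 0.5 * 1025 * 180.6336 = 92574.72
Step 3 — Rf = 92574.72 * 4076 * 0.002 ≈ 754670 N (5 s.f.)

754670 N


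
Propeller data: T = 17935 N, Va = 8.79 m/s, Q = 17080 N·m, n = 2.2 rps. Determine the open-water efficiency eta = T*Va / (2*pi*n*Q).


Formula: eta = T * Va / (2 * pi * n * Q)
Step 1 — numerator = T * Va = 17935 * 8.79 = 157648.65
Step 2 — 2 * pi * n = 2 * pi * 2.2 = 13.823008
Step 3 — denominator = 13.823008 * 17080 = 236096.98
Step 4 — eta = 157648.65 / 236096.98 ≈ 0.66773 (5 s.f.)

0.66773


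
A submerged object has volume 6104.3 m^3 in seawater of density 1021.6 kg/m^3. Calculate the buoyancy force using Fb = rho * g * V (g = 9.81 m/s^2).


Formula: Fb = rho * g * V
Substituting: Fb = 1021.6 * 9.81 * 6104.3
Intermediate: 1021.6 * 9.81 = 10021.896
Result: Fb = 10021.896 * 6104.3 ≈ 61177000 N (5 s.f.)

61177000 N


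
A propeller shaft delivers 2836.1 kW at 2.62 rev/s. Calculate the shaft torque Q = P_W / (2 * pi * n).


Formula: Q = P_W / (2 * pi * n)
Step 1 — P_W = 2836.1 kW * 1000 = 2836100.0 W
Step 2 — 2 * pi * n = 2 * pi * 2.62 = 16.461946
Step 3 — Q = 2836100.0 / 16.461946 ≈ 172280 N·m (5 s.f.)

172280 N·m


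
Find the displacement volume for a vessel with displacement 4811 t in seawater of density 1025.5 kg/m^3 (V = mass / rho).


Formula: V = mass / rho
Step 1 — convert tonnes to kg: 4811 t * 1000 = 4811000 kg
Step 2 — V = 4811000 / 1025.5 ≈ 4691.4 m^3 (5 s.f.)

4691.4 m^3


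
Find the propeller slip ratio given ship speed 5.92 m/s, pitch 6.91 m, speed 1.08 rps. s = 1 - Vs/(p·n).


Formula: s = 1 - Vs / (p * n)
Step 1 — p * n = 6.91 * 1.08 = 7.4628
Step 2 — Vs / (p*n) = 5.92 / 7.4628 = 0.793268 (6 d.p.)
Step 3 — s = 1 - 0.793268 = 0.206732

0.206732


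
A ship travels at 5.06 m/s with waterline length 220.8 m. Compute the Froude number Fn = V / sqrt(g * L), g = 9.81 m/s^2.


Formula: Fn = V / sqrt(g * L)
Step 1 — g * L = 9.81 * 220.8 = 2166.048
Step 2 — sqrt(g * L) = sqrt(2166.048) = 46.540821
Step 3 — Fn = 5.06 / 46.540821 ≈ 0.10872 (5 s.f.)

0.10872


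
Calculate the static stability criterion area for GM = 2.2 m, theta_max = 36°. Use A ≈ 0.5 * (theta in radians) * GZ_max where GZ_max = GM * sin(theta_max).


Formula: GZ_max = GM * sin(theta); Area = 0.5 * theta_rad * GZ_max
Step 1 — GZ_max = 2.2 * sin(36°) = 2.2 * 0.587785 = 1.293127 m
Step 2 — theta_rad = 36 * pi/180 = 0.628319 rad
Step 3 — Area = 0.5 * 0.628319 * 1.293127 ≈ 0.40625 m·rad (5 s.f.)

0.40625 m·rad


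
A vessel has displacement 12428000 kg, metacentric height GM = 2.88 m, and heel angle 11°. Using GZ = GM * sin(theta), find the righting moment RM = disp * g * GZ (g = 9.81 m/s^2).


Formula: GZ = GM * sin(theta); RM = disp * g * GZ
Step 1 — GZ = 2.88 * sin(11°) = 2.88 * 0.190809 = 0.54953 m
Step 2 — RM = 12428000 * 9.81 * 0.54953 ≈ 66998000 N·m (5 s.f.)

66998000 N·m


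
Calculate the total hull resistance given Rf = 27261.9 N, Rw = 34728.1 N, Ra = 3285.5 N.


Formula: Rt = Rf + Rw + Ra
Substituting: Rt = 27261.9 + 34728.1 + 3285.5
Result: Rt = 65275.5 N

65275.5 N


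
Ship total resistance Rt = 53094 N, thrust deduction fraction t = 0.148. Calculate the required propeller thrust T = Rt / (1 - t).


Formula: T = Rt / (1 - t)
Step 1 — (1 - t) = 1 - 0.148 = 0.852
Step 2 — T = 53094 / 0.852 ≈ 62317 N (5 s.f.)

62317 N


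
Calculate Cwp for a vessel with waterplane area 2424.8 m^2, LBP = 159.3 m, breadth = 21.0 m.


Formula: Cwp = Aw / (L * B)
Step 1 — L * B = 159.3 * 21.0 = 3345.3 m^2
Step 2 — Cwp = 2424.8 / 3345.3 ≈ 0.72484 (5 s.f.)

0.72484


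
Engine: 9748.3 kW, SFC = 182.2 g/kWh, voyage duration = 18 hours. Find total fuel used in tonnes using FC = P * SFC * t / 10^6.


Formula: FC (tonnes) = P * SFC * t / 1,000,000
Step 1 — P * SFC * t = 9748.3 * 182.2 * 18 = 31970524.68 g
Step 2 — FC (tonnes) = 31970524.68 / 1,000,000 ≈ 31.971 tonnes (5 s.f.)

31.971 tonnes


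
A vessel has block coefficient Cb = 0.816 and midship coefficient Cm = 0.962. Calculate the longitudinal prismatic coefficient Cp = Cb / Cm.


Formula: Cp = Cb / Cm
Substituting: Cp = 0.816 / 0.962
Result: Cp ≈ 0.84823 (5 s.f.)

0.84823


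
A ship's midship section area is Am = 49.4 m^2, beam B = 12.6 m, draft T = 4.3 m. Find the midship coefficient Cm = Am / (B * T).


Formula: Cm = Am / (B * T)
Step 1 — B * T = 12.6 * 4.3 = 54.18 m^2
Step 2 — Cm = 49.4 / 54.18 ≈ 0.91178 (5 s.f.)

0.91178


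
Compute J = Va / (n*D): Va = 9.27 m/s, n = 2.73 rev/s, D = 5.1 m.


Formula: J = Va / (n * D)
Step 1 — n * D = 2.73 * 5.1 = 13.923
Step 2 — J = 9.27 / 13.923 ≈ 0.66580 (5 s.f.)

0.66580


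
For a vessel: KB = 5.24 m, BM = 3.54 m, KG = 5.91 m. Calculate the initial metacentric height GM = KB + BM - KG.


Formula: GM = KB + BM - KG
Step 1 — KM = KB + BM = 5.24 + 3.54 = 8.78 m
Step 2 — GM = KM - KG = 8.78 - 5.91 = 2.87 m

2.87 m


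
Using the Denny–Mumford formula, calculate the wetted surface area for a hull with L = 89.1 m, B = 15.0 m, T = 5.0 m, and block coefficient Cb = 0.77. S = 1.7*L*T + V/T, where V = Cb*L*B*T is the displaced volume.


Formula: S = 1.7*L*T + V/T with V = Cb*L*B*T, i.e. S = L * (1.7*T + Cb*B)
Step 1 — 1.7*T = 1.7 * 5.0 = 8.5 m
Step 2 — Cb*B = 0.77 * 15.0 = 11.55 m
Step 3 — 1.7*T + Cb*B = 8.5 + 11.55 = 20.05 m
Step 4 — S = 89.1 * 20.05 ≈ 1786.5 m^2 (5 s.f.)

1786.5 m^2


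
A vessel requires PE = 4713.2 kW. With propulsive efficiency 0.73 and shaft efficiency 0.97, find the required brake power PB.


Formula: PB = PE / (eta_D * eta_S)
Step 1 — combined efficiency = eta_D * eta_S = 0.73 * 0.97 = 0.7081
Step 2 — PB = 4713.2 / 0.7081 ≈ 6656.1 kW (5 s.f.)

6656.1 kW


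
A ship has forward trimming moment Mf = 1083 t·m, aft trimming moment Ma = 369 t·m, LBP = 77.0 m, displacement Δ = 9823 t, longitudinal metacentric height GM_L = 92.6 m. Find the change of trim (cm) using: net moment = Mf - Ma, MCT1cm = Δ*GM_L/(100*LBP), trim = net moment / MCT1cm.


Formula: net trimming moment = Mf - Ma; MCT1cm = Δ*GM_L/(100*LBP); trim = net moment / MCT1cm
Step 1 — net trimming moment = 1083 - 369 = 714 t·m
Step 2 — MCT1cm = 9823 * 92.6 / (100 * 77.0) = 118.1311 t·m/cm
Step 3 — trim = 714 / 118.1311 ≈ 6.0441 cm (5 s.f.)

6.0441 cm


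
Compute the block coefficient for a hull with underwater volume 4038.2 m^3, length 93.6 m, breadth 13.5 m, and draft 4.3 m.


Formula: Cb = V / (L * B * T)
Step 1 — L * B * T = 93.6 * 13.5 * 4.3 = 5433.48 m^3
Step 2 — Cb = 4038.2 / 5433.48 ≈ 0.74321 (5 s.f.)

0.74321


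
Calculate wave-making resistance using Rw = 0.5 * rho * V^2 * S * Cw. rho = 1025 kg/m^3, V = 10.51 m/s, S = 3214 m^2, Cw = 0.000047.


Formula: Rw = 0.5 * rho * V^2 * S * Cw
Step 1 — V^2 = 10.51^2 = 110.4601
Step 2 — 0.5 * rho * V^2 = 0.5 * 1025 * 110.4601 = 56610.80125
Step 3 — Rw = 56610.80125 * 3214 * 0.000047 ≈ 8551.5 N (5 s.f.)

8551.5 N


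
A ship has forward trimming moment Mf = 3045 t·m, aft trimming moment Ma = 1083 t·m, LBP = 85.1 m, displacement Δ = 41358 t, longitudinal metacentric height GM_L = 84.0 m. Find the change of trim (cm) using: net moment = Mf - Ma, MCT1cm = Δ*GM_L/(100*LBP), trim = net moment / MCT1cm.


Formula: net trimming moment = Mf - Ma; MCT1cm = Δ*GM_L/(100*LBP); trim = net moment / MCT1cm
Step 1 — net trimming moment = 3045 - 1083 = 1962 t·m
Step 2 — MCT1cm = 41358 * 84.0 / (100 * 85.1) = 408.2341 t·m/cm
Step 3 — trim = 1962 / 408.2341 ≈ 4.8061 cm (5 s.f.)

4.8061 cm


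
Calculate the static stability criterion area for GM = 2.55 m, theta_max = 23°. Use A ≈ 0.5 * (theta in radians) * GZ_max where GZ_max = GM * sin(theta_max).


Formula: GZ_max = GM * sin(theta); Area = 0.5 * theta_rad * GZ_max
Step 1 — GZ_max = 2.55 * sin(23°) = 2.55 * 0.390731 = 0.996364 m
Step 2 — theta_rad = 23 * pi/180 = 0.401426 rad
Step 3 — Area = 0.5 * 0.401426 * 0.996364 ≈ 0.19998 m·rad (5 s.f.)

0.19998 m·rad


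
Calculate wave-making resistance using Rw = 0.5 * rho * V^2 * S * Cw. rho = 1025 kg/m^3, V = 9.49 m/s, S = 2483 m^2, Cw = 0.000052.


Formula: Rw = 0.5 * rho * V^2 * S * Cw
Step 1 — V^2 = 9.49^2 = 90.0601
Step 2 — 0.5 * rho * V^2 = 0.5 * 1025 * 90.0601 = 46155.80125
Step 3 — Rw = 46155.80125 * 2483 * 0.000052 ≈ 5959.5 N (5 s.f.)

5959.5 N


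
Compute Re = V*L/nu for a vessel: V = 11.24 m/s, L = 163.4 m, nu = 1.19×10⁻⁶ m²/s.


Formula: Re = V * L / nu
Step 1 — V * L = 11.24 * 163.4 = 1836.616 m^2/s
Step 2 — Re = 1836.616 / 1.19e-6 = 1.54e+09

1.54e+09


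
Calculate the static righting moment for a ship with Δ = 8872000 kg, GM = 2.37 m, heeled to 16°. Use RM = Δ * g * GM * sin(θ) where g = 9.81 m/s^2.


Formula: GZ = GM * sin(theta); RM = disp * g * GZ
Step 1 — GZ = 2.37 * sin(16°) = 2.37 * 0.275637 = 0.65326 m
Step 2 — RM = 8872000 * 9.81 * 0.65326 ≈ 56856000 N·m (5 s.f.)

56856000 N·m


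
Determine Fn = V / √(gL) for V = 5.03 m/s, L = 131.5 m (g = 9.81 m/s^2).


Formula: Fn = V / sqrt(g * L)
Step 1 — g * L = 9.81 * 131.5 = 1290.015
Step 2 — sqrt(g * L) = sqrt(1290.015) = 35.916779
Step 3 — Fn = 5.03 / 35.916779 ≈ 0.14005 (5 s.f.)

0.14005


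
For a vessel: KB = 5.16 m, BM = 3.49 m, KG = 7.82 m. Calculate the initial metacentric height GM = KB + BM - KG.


Formula: GM = KB + BM - KG
Step 1 — KM = KB + BM = 5.16 + 3.49 = 8.65 m
Step 2 — GM = KM - KG = 8.65 - 7.82 = 0.83 m

0.83 m


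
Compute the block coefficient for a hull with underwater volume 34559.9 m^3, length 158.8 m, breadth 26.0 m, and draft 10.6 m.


Formula: Cb = V / (L * B * T)
Step 1 — L * B * T = 158.8 * 26.0 * 10.6 = 43765.28 m^3
Step 2 — Cb = 34559.9 / 43765.28 ≈ 0.78966 (5 s.f.)

0.78966


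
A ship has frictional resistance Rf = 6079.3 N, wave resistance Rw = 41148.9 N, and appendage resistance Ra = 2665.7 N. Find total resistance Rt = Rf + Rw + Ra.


Formula: Rt = Rf + Rw + Ra
Substituting: Rt = 6079.3 + 41148.9 + 2665.7
Result: Rt = 49893.9 N

49893.9 N


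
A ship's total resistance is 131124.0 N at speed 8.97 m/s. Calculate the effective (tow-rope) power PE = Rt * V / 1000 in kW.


Formula: PE = Rt * V / 1000 (kW)
Step 1 — PE (W) = 131124.0 * 8.97 = 1176182.28 W
Step 2 — PE (kW) = 1176182.28 / 1000 ≈ 1176.2 kW (5 s.f.)

1176.2 kW


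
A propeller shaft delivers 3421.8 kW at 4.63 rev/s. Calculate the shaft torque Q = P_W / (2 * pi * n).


Formula: Q = P_W / (2 * pi * n)
Step 1 — P_W = 3421.8 kW * 1000 = 3421800.0 W
Step 2 — 2 * pi * n = 2 * pi * 4.63 = 29.091148
Step 3 — Q = 3421800.0 / 29.091148 ≈ 117620 N·m (5 s.f.)

117620 N·m


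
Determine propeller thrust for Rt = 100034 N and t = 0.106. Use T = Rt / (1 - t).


Formula: T = Rt / (1 - t)
Step 1 — (1 - t) = 1 - 0.106 = 0.894
Step 2 — T = 100034 / 0.894 ≈ 111890 N (5 s.f.)

111890 N


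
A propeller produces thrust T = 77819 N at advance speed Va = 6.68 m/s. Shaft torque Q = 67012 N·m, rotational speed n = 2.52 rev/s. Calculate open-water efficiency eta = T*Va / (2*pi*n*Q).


Formula: eta = T * Va / (2 * pi * n * Q)
Step 1 — numerator = T * Va = 77819 * 6.68 = 519830.92
Step 2 — 2 * pi * n = 2 * pi * 2.52 = 15.833627
Step 3 — denominator = 15.833627 * 67012 = 1061043.01
Step 4 — eta = 519830.92 / 1061043.01 ≈ 0.48992 (5 s.f.)

0.48992


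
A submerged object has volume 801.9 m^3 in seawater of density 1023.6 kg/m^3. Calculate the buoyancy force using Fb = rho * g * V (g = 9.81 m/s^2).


Formula: Fb = rho * g * V
Substituting: Fb = 1023.6 * 9.81 * 801.9
Intermediate: 1023.6 * 9.81 = 10041.516
Result: Fb = 10041.516 * 801.9 ≈ 8052300 N (5 s.f.)

8052300 N


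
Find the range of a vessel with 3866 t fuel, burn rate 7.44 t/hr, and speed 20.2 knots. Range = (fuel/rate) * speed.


Formula: endurance = fuel / rate; range = endurance * speed
Step 1 — endurance = 3866 / 7.44 = 519.6237 hours
Step 2 — range = 519.6237 * 20.2 ≈ 10496 nautical miles (5 s.f.)

10496 NM


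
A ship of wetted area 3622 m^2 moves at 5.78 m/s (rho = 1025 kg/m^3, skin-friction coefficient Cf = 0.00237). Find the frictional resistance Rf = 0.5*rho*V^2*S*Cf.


Formula: Rf = 0.5 * rho * V^2 * S * Cf
Step 1 — V^2 = 5.78^2 = 33.4084
Step 2 — 0.5 * rho * V^2 = 0.5 * 1025 * 33.4084 = 17121.805
Step 3 — Rf = 17121.805 * 3622 * 0.00237 ≈ 146980 N (5 s.f.)

146980 N


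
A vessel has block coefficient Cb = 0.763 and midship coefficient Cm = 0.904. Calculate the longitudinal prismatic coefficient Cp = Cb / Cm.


Formula: Cp = Cb / Cm
Substituting: Cp = 0.763 / 0.904
Result: Cp ≈ 0.84403 (5 s.f.)

0.84403


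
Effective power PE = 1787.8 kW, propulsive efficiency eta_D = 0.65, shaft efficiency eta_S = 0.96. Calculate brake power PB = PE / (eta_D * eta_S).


Formula: PB = PE / (eta_D * eta_S)
Step 1 — combined efficiency = eta_D * eta_S = 0.65 * 0.96 = 0.624
Step 2 — PB = 1787.8 / 0.624 ≈ 2865.1 kW (5 s.f.)

2865.1 kW


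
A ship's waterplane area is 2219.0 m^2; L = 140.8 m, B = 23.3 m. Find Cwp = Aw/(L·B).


Formula: Cwp = Aw / (L * B)
Step 1 — L * B = 140.8 * 23.3 = 3280.64 m^2
Step 2 — Cwp = 2219.0 / 3280.64 ≈ 0.67639 (5 s.f.)

0.67639


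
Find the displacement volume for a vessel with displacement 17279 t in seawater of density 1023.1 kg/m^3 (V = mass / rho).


Formula: V = mass / rho
Step 1 — convert tonnes to kg: 17279 t * 1000 = 17279000 kg
Step 2 — V = 17279000 / 1023.1 ≈ 16889 m^3 (5 s.f.)

16889 m^3


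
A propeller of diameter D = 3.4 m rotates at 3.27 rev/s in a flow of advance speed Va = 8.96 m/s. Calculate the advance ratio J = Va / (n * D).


Formula: J = Va / (n * D)
Step 1 — n * D = 3.27 * 3.4 = 11.118
Step 2 — J = 8.96 / 11.118 ≈ 0.80590 (5 s.f.)

0.80590


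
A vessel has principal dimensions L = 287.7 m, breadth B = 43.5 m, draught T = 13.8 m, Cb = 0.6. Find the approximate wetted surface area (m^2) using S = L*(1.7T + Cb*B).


Formula: S = 1.7*L*T + V/T with V = Cb*L*B*T, i.e. S = L * (1.7*T + Cb*B)
Step 1 — 1.7*T = 1.7 * 13.8 = 23.46 m
Step 2 — Cb*B = 0.6 * 43.5 = 26.1 m
Step 3 — 1.7*T + Cb*B = 23.46 + 26.1 = 49.56 m
Step 4 — S = 287.7 * 49.56 ≈ 14258 m^2 (5 s.f.)

14258 m^2


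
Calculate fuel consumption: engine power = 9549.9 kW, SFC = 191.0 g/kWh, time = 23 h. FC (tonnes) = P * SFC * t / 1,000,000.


Formula: FC (tonnes) = P * SFC * t / 1,000,000
Step 1 — P * SFC * t = 9549.9 * 191.0 * 23 = 41952710.7 g
Step 2 — FC (tonnes) = 41952710.7 / 1,000,000 ≈ 41.953 tonnes (5 s.f.)

41.953 tonnes


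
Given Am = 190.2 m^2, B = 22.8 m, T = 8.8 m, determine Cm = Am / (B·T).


Formula: Cm = Am / (B * T)
Step 1 — B * T = 22.8 * 8.8 = 200.64 m^2
Step 2 — Cm = 190.2 / 200.64 ≈ 0.94797 (5 s.f.)

0.94797


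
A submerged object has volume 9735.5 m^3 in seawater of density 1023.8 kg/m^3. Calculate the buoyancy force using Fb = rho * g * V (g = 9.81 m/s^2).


Formula: Fb = rho * g * V
Substituting: Fb = 1023.8 * 9.81 * 9735.5
Intermediate: 1023.8 * 9.81 = 10043.478
Result: Fb = 10043.478 * 9735.5 ≈ 97778000 N (5 s.f.)

97778000 N


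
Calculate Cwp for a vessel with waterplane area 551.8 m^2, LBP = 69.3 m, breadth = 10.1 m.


Formula: Cwp = Aw / (L * B)
Step 1 — L * B = 69.3 * 10.1 = 699.93 m^2
Step 2 — Cwp = 551.8 / 699.93 ≈ 0.78836 (5 s.f.)

0.78836


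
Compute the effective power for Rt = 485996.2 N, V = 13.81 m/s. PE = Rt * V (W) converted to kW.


Formula: PE = Rt * V / 1000 (kW)
Step 1 — PE (W) = 485996.2 * 13.81 = 6711607.522 W
Step 2 — PE (kW) = 6711607.522 / 1000 ≈ 6711.6 kW (5 s.f.)

6711.6 kW


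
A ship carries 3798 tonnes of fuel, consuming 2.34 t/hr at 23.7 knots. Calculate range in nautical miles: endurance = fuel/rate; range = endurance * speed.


Formula: endurance = fuel / rate; range = endurance * speed
Step 1 — endurance = 3798 / 2.34 = 1623.0769 hours
Step 2 — range = 1623.0769 * 23.7 ≈ 38467 nautical miles (5 s.f.)

38467 NM


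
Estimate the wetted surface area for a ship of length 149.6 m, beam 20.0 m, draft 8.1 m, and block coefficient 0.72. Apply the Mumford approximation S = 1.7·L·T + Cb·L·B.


Formula: S = 1.7*L*T + V/T with V = Cb*L*B*T, i.e. S = L * (1.7*T + Cb*B)
Step 1 — 1.7*T = 1.7 * 8.1 = 13.77 m
Step 2 — Cb*B = 0.72 * 20.0 = 14.4 m
Step 3 — 1.7*T + Cb*B = 13.77 + 14.4 = 28.17 m
Step 4 — S = 149.6 * 28.17 ≈ 4214.2 m^2 (5 s.f.)

4214.2 m^2


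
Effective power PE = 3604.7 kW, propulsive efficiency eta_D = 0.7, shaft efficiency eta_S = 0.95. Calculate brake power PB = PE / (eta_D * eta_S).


Formula: PB = PE / (eta_D * eta_S)
Step 1 — combined efficiency = eta_D * eta_S = 0.7 * 0.95 = 0.665
Step 2 — PB = 3604.7 / 0.665 ≈ 5420.6 kW (5 s.f.)

5420.6 kW


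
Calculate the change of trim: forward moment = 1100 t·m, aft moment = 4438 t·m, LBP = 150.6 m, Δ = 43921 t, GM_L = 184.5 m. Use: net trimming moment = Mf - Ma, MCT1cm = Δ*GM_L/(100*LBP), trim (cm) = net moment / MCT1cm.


Formula: net trimming moment = Mf - Ma; MCT1cm = Δ*GM_L/(100*LBP); trim = net moment / MCT1cm
Step 1 — net trimming moment = 1100 - 4438 = -3338 t·m
Step 2 — MCT1cm = 43921 * 184.5 / (100 * 150.6) = 538.076 t·m/cm
Step 3 — trim = -3338 / 538.076 ≈ -6.2036 cm (5 s.f.)

-6.2036 cm


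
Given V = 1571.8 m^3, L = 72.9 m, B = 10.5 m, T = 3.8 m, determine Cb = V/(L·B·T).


Formula: Cb = V / (L * B * T)
Step 1 — L * B * T = 72.9 * 10.5 * 3.8 = 2908.71 m^3
Step 2 — Cb = 1571.8 / 2908.71 ≈ 0.54038 (5 s.f.)

0.54038


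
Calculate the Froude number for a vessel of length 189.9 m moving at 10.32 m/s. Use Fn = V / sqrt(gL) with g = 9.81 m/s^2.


Formula: Fn = V / sqrt(g * L)
Step 1 — g * L = 9.81 * 189.9 = 1862.919
Step 2 — sqrt(g * L) = sqrt(1862.919) = 43.161545
Step 3 — Fn = 10.32 / 43.161545 ≈ 0.23910 (5 s.f.)

0.23910


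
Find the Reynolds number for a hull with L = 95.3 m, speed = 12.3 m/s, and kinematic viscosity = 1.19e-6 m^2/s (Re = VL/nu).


Formula: Re = V * L / nu
Step 1 — V * L = 12.3 * 95.3 = 1172.19 m^2/s
Step 2 — Re = 1172.19 / 1.19e-6 = 9.85e+08

9.85e+08


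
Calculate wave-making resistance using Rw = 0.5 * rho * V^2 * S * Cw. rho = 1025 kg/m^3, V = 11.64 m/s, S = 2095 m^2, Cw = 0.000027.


Formula: Rw = 0.5 * rho * V^2 * S * Cw
Step 1 — V^2 = 11.64^2 = 135.4896
Step 2 — 0.5 * rho * V^2 = 0.5 * 1025 * 135.4896 = 69438.42
Step 3 — Rw = 69438.42 * 2095 * 0.000027 ≈ 3927.8 N (5 s.f.)

3927.8 N


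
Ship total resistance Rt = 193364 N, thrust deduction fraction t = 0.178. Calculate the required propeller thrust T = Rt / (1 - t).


Formula: T = Rt / (1 - t)
Step 1 — (1 - t) = 1 - 0.178 = 0.822
Step 2 — T = 193364 / 0.822 ≈ 235240 N (5 s.f.)

235240 N


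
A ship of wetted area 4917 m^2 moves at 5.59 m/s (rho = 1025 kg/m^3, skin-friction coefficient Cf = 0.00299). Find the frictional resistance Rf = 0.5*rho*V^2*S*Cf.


Formula: Rf = 0.5 * rho * V^2 * S * Cf
Step 1 — V^2 = 5.59^2 = 31.2481
Step 2 — 0.5 * rho * V^2 = 0.5 * 1025 * 31.2481 = 16014.65125
Step 3 — Rf = 16014.65125 * 4917 * 0.00299 ≈ 235440 N (5 s.f.)

235440 N


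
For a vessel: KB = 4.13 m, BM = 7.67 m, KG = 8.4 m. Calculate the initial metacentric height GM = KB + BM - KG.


Formula: GM = KB + BM - KG
Step 1 — KM = KB + BM = 4.13 + 7.67 = 11.8 m
Step 2 — GM = KM - KG = 11.8 - 8.4 = 3.4 m

3.4 m


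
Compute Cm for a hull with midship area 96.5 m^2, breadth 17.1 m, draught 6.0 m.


Formula: Cm = Am / (B * T)
Step 1 — B * T = 17.1 * 6.0 = 102.6 m^2
Step 2 — Cm = 96.5 / 102.6 ≈ 0.94055 (5 s.f.)

0.94055


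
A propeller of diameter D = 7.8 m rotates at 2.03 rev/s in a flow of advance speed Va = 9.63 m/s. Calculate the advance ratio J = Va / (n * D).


Formula: J = Va / (n * D)
Step 1 — n * D = 2.03 * 7.8 = 15.834
Step 2 — J = 9.63 / 15.834 ≈ 0.60818 (5 s.f.)

0.60818


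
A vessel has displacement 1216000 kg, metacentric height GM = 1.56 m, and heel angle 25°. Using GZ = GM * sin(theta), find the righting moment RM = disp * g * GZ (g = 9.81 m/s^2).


Formula: GZ = GM * sin(theta); RM = disp * g * GZ
Step 1 — GZ = 1.56 * sin(25°) = 1.56 * 0.422618 = 0.659284 m
Step 2 — RM = 1216000 * 9.81 * 0.659284 ≈ 7864600 N·m (5 s.f.)

7864600 N·m


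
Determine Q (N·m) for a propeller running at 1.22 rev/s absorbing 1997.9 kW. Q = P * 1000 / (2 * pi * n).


Formula: Q = P_W / (2 * pi * n)
Step 1 — P_W = 1997.9 kW * 1000 = 1997900.0 W
Step 2 — 2 * pi * n = 2 * pi * 1.22 = 7.665486
Step 3 — Q = 1997900.0 / 7.665486 ≈ 260640 N·m (5 s.f.)

260640 N·m


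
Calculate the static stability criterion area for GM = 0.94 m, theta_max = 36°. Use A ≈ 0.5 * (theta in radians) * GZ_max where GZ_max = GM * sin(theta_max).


Formula: GZ_max = GM * sin(theta); Area = 0.5 * theta_rad * GZ_max
Step 1 — GZ_max = 0.94 * sin(36°) = 0.94 * 0.587785 = 0.552518 m
Step 2 — theta_rad = 36 * pi/180 = 0.628319 rad
Step 3 — Area = 0.5 * 0.628319 * 0.552518 ≈ 0.17358 m·rad (5 s.f.)

0.17358 m·rad
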